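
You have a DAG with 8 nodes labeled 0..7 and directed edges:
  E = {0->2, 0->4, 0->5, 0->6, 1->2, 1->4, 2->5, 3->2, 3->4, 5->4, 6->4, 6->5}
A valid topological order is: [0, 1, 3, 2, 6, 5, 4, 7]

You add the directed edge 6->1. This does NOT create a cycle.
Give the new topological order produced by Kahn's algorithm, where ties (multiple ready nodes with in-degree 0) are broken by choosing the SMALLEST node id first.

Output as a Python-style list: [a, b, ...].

Old toposort: [0, 1, 3, 2, 6, 5, 4, 7]
Added edge: 6->1
Position of 6 (4) > position of 1 (1). Must reorder: 6 must now come before 1.
Run Kahn's algorithm (break ties by smallest node id):
  initial in-degrees: [0, 1, 3, 0, 5, 3, 1, 0]
  ready (indeg=0): [0, 3, 7]
  pop 0: indeg[2]->2; indeg[4]->4; indeg[5]->2; indeg[6]->0 | ready=[3, 6, 7] | order so far=[0]
  pop 3: indeg[2]->1; indeg[4]->3 | ready=[6, 7] | order so far=[0, 3]
  pop 6: indeg[1]->0; indeg[4]->2; indeg[5]->1 | ready=[1, 7] | order so far=[0, 3, 6]
  pop 1: indeg[2]->0; indeg[4]->1 | ready=[2, 7] | order so far=[0, 3, 6, 1]
  pop 2: indeg[5]->0 | ready=[5, 7] | order so far=[0, 3, 6, 1, 2]
  pop 5: indeg[4]->0 | ready=[4, 7] | order so far=[0, 3, 6, 1, 2, 5]
  pop 4: no out-edges | ready=[7] | order so far=[0, 3, 6, 1, 2, 5, 4]
  pop 7: no out-edges | ready=[] | order so far=[0, 3, 6, 1, 2, 5, 4, 7]
  Result: [0, 3, 6, 1, 2, 5, 4, 7]

Answer: [0, 3, 6, 1, 2, 5, 4, 7]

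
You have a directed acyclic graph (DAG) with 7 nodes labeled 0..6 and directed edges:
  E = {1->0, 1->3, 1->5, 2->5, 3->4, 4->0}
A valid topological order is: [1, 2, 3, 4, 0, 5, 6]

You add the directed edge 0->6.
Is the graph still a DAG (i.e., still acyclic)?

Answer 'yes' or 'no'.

Answer: yes

Derivation:
Given toposort: [1, 2, 3, 4, 0, 5, 6]
Position of 0: index 4; position of 6: index 6
New edge 0->6: forward
Forward edge: respects the existing order. Still a DAG, same toposort still valid.
Still a DAG? yes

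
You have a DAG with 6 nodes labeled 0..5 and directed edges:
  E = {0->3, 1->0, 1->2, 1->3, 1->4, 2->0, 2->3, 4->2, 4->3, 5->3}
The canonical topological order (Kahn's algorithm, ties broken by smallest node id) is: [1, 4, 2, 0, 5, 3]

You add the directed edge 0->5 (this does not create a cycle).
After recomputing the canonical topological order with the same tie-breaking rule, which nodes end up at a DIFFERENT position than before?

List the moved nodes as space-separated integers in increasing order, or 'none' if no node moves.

Answer: none

Derivation:
Old toposort: [1, 4, 2, 0, 5, 3]
Added edge 0->5
Recompute Kahn (smallest-id tiebreak):
  initial in-degrees: [2, 0, 2, 5, 1, 1]
  ready (indeg=0): [1]
  pop 1: indeg[0]->1; indeg[2]->1; indeg[3]->4; indeg[4]->0 | ready=[4] | order so far=[1]
  pop 4: indeg[2]->0; indeg[3]->3 | ready=[2] | order so far=[1, 4]
  pop 2: indeg[0]->0; indeg[3]->2 | ready=[0] | order so far=[1, 4, 2]
  pop 0: indeg[3]->1; indeg[5]->0 | ready=[5] | order so far=[1, 4, 2, 0]
  pop 5: indeg[3]->0 | ready=[3] | order so far=[1, 4, 2, 0, 5]
  pop 3: no out-edges | ready=[] | order so far=[1, 4, 2, 0, 5, 3]
New canonical toposort: [1, 4, 2, 0, 5, 3]
Compare positions:
  Node 0: index 3 -> 3 (same)
  Node 1: index 0 -> 0 (same)
  Node 2: index 2 -> 2 (same)
  Node 3: index 5 -> 5 (same)
  Node 4: index 1 -> 1 (same)
  Node 5: index 4 -> 4 (same)
Nodes that changed position: none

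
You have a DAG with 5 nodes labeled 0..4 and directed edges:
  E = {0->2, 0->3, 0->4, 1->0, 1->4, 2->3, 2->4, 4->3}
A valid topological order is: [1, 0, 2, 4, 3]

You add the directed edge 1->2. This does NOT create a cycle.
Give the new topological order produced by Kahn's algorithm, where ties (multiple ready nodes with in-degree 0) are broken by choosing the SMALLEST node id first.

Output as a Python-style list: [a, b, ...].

Old toposort: [1, 0, 2, 4, 3]
Added edge: 1->2
Position of 1 (0) < position of 2 (2). Old order still valid.
Run Kahn's algorithm (break ties by smallest node id):
  initial in-degrees: [1, 0, 2, 3, 3]
  ready (indeg=0): [1]
  pop 1: indeg[0]->0; indeg[2]->1; indeg[4]->2 | ready=[0] | order so far=[1]
  pop 0: indeg[2]->0; indeg[3]->2; indeg[4]->1 | ready=[2] | order so far=[1, 0]
  pop 2: indeg[3]->1; indeg[4]->0 | ready=[4] | order so far=[1, 0, 2]
  pop 4: indeg[3]->0 | ready=[3] | order so far=[1, 0, 2, 4]
  pop 3: no out-edges | ready=[] | order so far=[1, 0, 2, 4, 3]
  Result: [1, 0, 2, 4, 3]

Answer: [1, 0, 2, 4, 3]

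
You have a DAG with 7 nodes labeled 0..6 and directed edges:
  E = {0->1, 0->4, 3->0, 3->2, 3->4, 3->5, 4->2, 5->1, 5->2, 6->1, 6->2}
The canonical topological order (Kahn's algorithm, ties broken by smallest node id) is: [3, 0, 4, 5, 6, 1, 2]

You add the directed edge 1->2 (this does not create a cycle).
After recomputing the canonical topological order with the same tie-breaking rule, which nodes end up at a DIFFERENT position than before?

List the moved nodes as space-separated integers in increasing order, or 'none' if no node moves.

Answer: none

Derivation:
Old toposort: [3, 0, 4, 5, 6, 1, 2]
Added edge 1->2
Recompute Kahn (smallest-id tiebreak):
  initial in-degrees: [1, 3, 5, 0, 2, 1, 0]
  ready (indeg=0): [3, 6]
  pop 3: indeg[0]->0; indeg[2]->4; indeg[4]->1; indeg[5]->0 | ready=[0, 5, 6] | order so far=[3]
  pop 0: indeg[1]->2; indeg[4]->0 | ready=[4, 5, 6] | order so far=[3, 0]
  pop 4: indeg[2]->3 | ready=[5, 6] | order so far=[3, 0, 4]
  pop 5: indeg[1]->1; indeg[2]->2 | ready=[6] | order so far=[3, 0, 4, 5]
  pop 6: indeg[1]->0; indeg[2]->1 | ready=[1] | order so far=[3, 0, 4, 5, 6]
  pop 1: indeg[2]->0 | ready=[2] | order so far=[3, 0, 4, 5, 6, 1]
  pop 2: no out-edges | ready=[] | order so far=[3, 0, 4, 5, 6, 1, 2]
New canonical toposort: [3, 0, 4, 5, 6, 1, 2]
Compare positions:
  Node 0: index 1 -> 1 (same)
  Node 1: index 5 -> 5 (same)
  Node 2: index 6 -> 6 (same)
  Node 3: index 0 -> 0 (same)
  Node 4: index 2 -> 2 (same)
  Node 5: index 3 -> 3 (same)
  Node 6: index 4 -> 4 (same)
Nodes that changed position: none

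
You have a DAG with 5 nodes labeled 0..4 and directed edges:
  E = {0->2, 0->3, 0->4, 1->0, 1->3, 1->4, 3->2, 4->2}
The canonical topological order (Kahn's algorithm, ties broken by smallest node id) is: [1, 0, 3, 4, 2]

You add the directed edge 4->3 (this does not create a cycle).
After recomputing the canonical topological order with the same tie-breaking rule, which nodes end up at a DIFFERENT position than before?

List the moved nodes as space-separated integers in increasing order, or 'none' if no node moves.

Old toposort: [1, 0, 3, 4, 2]
Added edge 4->3
Recompute Kahn (smallest-id tiebreak):
  initial in-degrees: [1, 0, 3, 3, 2]
  ready (indeg=0): [1]
  pop 1: indeg[0]->0; indeg[3]->2; indeg[4]->1 | ready=[0] | order so far=[1]
  pop 0: indeg[2]->2; indeg[3]->1; indeg[4]->0 | ready=[4] | order so far=[1, 0]
  pop 4: indeg[2]->1; indeg[3]->0 | ready=[3] | order so far=[1, 0, 4]
  pop 3: indeg[2]->0 | ready=[2] | order so far=[1, 0, 4, 3]
  pop 2: no out-edges | ready=[] | order so far=[1, 0, 4, 3, 2]
New canonical toposort: [1, 0, 4, 3, 2]
Compare positions:
  Node 0: index 1 -> 1 (same)
  Node 1: index 0 -> 0 (same)
  Node 2: index 4 -> 4 (same)
  Node 3: index 2 -> 3 (moved)
  Node 4: index 3 -> 2 (moved)
Nodes that changed position: 3 4

Answer: 3 4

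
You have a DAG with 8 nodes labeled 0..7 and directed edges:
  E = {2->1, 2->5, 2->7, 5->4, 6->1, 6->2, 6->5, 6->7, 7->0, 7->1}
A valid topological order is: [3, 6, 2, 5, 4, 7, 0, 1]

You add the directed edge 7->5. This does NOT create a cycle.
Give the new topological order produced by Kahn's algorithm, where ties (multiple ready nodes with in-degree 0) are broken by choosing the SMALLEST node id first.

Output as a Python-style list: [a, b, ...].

Answer: [3, 6, 2, 7, 0, 1, 5, 4]

Derivation:
Old toposort: [3, 6, 2, 5, 4, 7, 0, 1]
Added edge: 7->5
Position of 7 (5) > position of 5 (3). Must reorder: 7 must now come before 5.
Run Kahn's algorithm (break ties by smallest node id):
  initial in-degrees: [1, 3, 1, 0, 1, 3, 0, 2]
  ready (indeg=0): [3, 6]
  pop 3: no out-edges | ready=[6] | order so far=[3]
  pop 6: indeg[1]->2; indeg[2]->0; indeg[5]->2; indeg[7]->1 | ready=[2] | order so far=[3, 6]
  pop 2: indeg[1]->1; indeg[5]->1; indeg[7]->0 | ready=[7] | order so far=[3, 6, 2]
  pop 7: indeg[0]->0; indeg[1]->0; indeg[5]->0 | ready=[0, 1, 5] | order so far=[3, 6, 2, 7]
  pop 0: no out-edges | ready=[1, 5] | order so far=[3, 6, 2, 7, 0]
  pop 1: no out-edges | ready=[5] | order so far=[3, 6, 2, 7, 0, 1]
  pop 5: indeg[4]->0 | ready=[4] | order so far=[3, 6, 2, 7, 0, 1, 5]
  pop 4: no out-edges | ready=[] | order so far=[3, 6, 2, 7, 0, 1, 5, 4]
  Result: [3, 6, 2, 7, 0, 1, 5, 4]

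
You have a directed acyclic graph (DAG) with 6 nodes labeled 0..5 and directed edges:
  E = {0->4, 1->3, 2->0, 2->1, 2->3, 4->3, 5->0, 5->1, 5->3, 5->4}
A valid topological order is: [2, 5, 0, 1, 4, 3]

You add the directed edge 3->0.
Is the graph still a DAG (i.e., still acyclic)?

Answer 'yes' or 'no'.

Answer: no

Derivation:
Given toposort: [2, 5, 0, 1, 4, 3]
Position of 3: index 5; position of 0: index 2
New edge 3->0: backward (u after v in old order)
Backward edge: old toposort is now invalid. Check if this creates a cycle.
Does 0 already reach 3? Reachable from 0: [0, 3, 4]. YES -> cycle!
Still a DAG? no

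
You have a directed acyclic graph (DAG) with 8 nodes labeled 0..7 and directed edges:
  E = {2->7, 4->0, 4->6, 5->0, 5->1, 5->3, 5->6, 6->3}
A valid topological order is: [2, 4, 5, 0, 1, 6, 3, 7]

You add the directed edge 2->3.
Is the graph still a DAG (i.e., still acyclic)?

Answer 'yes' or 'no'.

Answer: yes

Derivation:
Given toposort: [2, 4, 5, 0, 1, 6, 3, 7]
Position of 2: index 0; position of 3: index 6
New edge 2->3: forward
Forward edge: respects the existing order. Still a DAG, same toposort still valid.
Still a DAG? yes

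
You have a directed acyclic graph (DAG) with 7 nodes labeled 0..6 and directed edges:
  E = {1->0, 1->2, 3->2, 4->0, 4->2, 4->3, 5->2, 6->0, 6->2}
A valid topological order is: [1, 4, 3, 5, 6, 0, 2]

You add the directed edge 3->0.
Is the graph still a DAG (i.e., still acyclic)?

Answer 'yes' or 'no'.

Answer: yes

Derivation:
Given toposort: [1, 4, 3, 5, 6, 0, 2]
Position of 3: index 2; position of 0: index 5
New edge 3->0: forward
Forward edge: respects the existing order. Still a DAG, same toposort still valid.
Still a DAG? yes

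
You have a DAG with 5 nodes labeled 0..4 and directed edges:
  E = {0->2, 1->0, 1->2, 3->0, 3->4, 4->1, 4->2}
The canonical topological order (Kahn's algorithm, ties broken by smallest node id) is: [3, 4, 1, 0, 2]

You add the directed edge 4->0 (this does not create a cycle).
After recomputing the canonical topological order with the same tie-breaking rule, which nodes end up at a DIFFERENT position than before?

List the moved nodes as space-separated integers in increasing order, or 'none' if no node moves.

Old toposort: [3, 4, 1, 0, 2]
Added edge 4->0
Recompute Kahn (smallest-id tiebreak):
  initial in-degrees: [3, 1, 3, 0, 1]
  ready (indeg=0): [3]
  pop 3: indeg[0]->2; indeg[4]->0 | ready=[4] | order so far=[3]
  pop 4: indeg[0]->1; indeg[1]->0; indeg[2]->2 | ready=[1] | order so far=[3, 4]
  pop 1: indeg[0]->0; indeg[2]->1 | ready=[0] | order so far=[3, 4, 1]
  pop 0: indeg[2]->0 | ready=[2] | order so far=[3, 4, 1, 0]
  pop 2: no out-edges | ready=[] | order so far=[3, 4, 1, 0, 2]
New canonical toposort: [3, 4, 1, 0, 2]
Compare positions:
  Node 0: index 3 -> 3 (same)
  Node 1: index 2 -> 2 (same)
  Node 2: index 4 -> 4 (same)
  Node 3: index 0 -> 0 (same)
  Node 4: index 1 -> 1 (same)
Nodes that changed position: none

Answer: none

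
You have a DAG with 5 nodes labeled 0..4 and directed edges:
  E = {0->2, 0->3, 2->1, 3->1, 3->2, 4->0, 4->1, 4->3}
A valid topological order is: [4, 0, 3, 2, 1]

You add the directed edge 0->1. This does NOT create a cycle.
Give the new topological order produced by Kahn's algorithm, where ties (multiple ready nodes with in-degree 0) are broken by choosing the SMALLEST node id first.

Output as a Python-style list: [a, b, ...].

Old toposort: [4, 0, 3, 2, 1]
Added edge: 0->1
Position of 0 (1) < position of 1 (4). Old order still valid.
Run Kahn's algorithm (break ties by smallest node id):
  initial in-degrees: [1, 4, 2, 2, 0]
  ready (indeg=0): [4]
  pop 4: indeg[0]->0; indeg[1]->3; indeg[3]->1 | ready=[0] | order so far=[4]
  pop 0: indeg[1]->2; indeg[2]->1; indeg[3]->0 | ready=[3] | order so far=[4, 0]
  pop 3: indeg[1]->1; indeg[2]->0 | ready=[2] | order so far=[4, 0, 3]
  pop 2: indeg[1]->0 | ready=[1] | order so far=[4, 0, 3, 2]
  pop 1: no out-edges | ready=[] | order so far=[4, 0, 3, 2, 1]
  Result: [4, 0, 3, 2, 1]

Answer: [4, 0, 3, 2, 1]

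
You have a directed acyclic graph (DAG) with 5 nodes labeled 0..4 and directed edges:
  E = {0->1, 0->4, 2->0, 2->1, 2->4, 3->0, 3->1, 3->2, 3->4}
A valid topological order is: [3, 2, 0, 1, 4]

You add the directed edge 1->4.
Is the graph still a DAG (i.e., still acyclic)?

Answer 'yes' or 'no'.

Answer: yes

Derivation:
Given toposort: [3, 2, 0, 1, 4]
Position of 1: index 3; position of 4: index 4
New edge 1->4: forward
Forward edge: respects the existing order. Still a DAG, same toposort still valid.
Still a DAG? yes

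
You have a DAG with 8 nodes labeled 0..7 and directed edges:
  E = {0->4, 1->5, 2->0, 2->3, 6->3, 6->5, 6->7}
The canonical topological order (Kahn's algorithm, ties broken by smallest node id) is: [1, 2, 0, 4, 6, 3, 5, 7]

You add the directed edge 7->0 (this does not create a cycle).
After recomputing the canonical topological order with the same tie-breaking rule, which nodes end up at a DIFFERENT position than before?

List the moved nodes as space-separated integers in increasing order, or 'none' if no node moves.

Old toposort: [1, 2, 0, 4, 6, 3, 5, 7]
Added edge 7->0
Recompute Kahn (smallest-id tiebreak):
  initial in-degrees: [2, 0, 0, 2, 1, 2, 0, 1]
  ready (indeg=0): [1, 2, 6]
  pop 1: indeg[5]->1 | ready=[2, 6] | order so far=[1]
  pop 2: indeg[0]->1; indeg[3]->1 | ready=[6] | order so far=[1, 2]
  pop 6: indeg[3]->0; indeg[5]->0; indeg[7]->0 | ready=[3, 5, 7] | order so far=[1, 2, 6]
  pop 3: no out-edges | ready=[5, 7] | order so far=[1, 2, 6, 3]
  pop 5: no out-edges | ready=[7] | order so far=[1, 2, 6, 3, 5]
  pop 7: indeg[0]->0 | ready=[0] | order so far=[1, 2, 6, 3, 5, 7]
  pop 0: indeg[4]->0 | ready=[4] | order so far=[1, 2, 6, 3, 5, 7, 0]
  pop 4: no out-edges | ready=[] | order so far=[1, 2, 6, 3, 5, 7, 0, 4]
New canonical toposort: [1, 2, 6, 3, 5, 7, 0, 4]
Compare positions:
  Node 0: index 2 -> 6 (moved)
  Node 1: index 0 -> 0 (same)
  Node 2: index 1 -> 1 (same)
  Node 3: index 5 -> 3 (moved)
  Node 4: index 3 -> 7 (moved)
  Node 5: index 6 -> 4 (moved)
  Node 6: index 4 -> 2 (moved)
  Node 7: index 7 -> 5 (moved)
Nodes that changed position: 0 3 4 5 6 7

Answer: 0 3 4 5 6 7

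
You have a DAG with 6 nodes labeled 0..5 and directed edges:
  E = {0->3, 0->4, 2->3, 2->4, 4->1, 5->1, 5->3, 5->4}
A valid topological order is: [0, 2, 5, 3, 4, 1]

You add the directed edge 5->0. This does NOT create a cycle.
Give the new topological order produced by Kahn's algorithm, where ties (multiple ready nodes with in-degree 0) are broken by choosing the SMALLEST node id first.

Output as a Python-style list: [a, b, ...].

Answer: [2, 5, 0, 3, 4, 1]

Derivation:
Old toposort: [0, 2, 5, 3, 4, 1]
Added edge: 5->0
Position of 5 (2) > position of 0 (0). Must reorder: 5 must now come before 0.
Run Kahn's algorithm (break ties by smallest node id):
  initial in-degrees: [1, 2, 0, 3, 3, 0]
  ready (indeg=0): [2, 5]
  pop 2: indeg[3]->2; indeg[4]->2 | ready=[5] | order so far=[2]
  pop 5: indeg[0]->0; indeg[1]->1; indeg[3]->1; indeg[4]->1 | ready=[0] | order so far=[2, 5]
  pop 0: indeg[3]->0; indeg[4]->0 | ready=[3, 4] | order so far=[2, 5, 0]
  pop 3: no out-edges | ready=[4] | order so far=[2, 5, 0, 3]
  pop 4: indeg[1]->0 | ready=[1] | order so far=[2, 5, 0, 3, 4]
  pop 1: no out-edges | ready=[] | order so far=[2, 5, 0, 3, 4, 1]
  Result: [2, 5, 0, 3, 4, 1]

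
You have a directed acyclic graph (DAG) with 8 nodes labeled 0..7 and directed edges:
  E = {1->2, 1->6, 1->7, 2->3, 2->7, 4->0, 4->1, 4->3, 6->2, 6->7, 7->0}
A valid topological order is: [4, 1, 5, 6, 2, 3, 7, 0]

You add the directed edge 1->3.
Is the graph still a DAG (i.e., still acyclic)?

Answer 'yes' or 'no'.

Given toposort: [4, 1, 5, 6, 2, 3, 7, 0]
Position of 1: index 1; position of 3: index 5
New edge 1->3: forward
Forward edge: respects the existing order. Still a DAG, same toposort still valid.
Still a DAG? yes

Answer: yes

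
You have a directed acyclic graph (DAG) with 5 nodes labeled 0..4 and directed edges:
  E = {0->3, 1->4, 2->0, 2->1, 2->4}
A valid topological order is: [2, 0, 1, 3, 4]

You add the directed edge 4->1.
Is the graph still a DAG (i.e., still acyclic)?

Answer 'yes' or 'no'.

Answer: no

Derivation:
Given toposort: [2, 0, 1, 3, 4]
Position of 4: index 4; position of 1: index 2
New edge 4->1: backward (u after v in old order)
Backward edge: old toposort is now invalid. Check if this creates a cycle.
Does 1 already reach 4? Reachable from 1: [1, 4]. YES -> cycle!
Still a DAG? no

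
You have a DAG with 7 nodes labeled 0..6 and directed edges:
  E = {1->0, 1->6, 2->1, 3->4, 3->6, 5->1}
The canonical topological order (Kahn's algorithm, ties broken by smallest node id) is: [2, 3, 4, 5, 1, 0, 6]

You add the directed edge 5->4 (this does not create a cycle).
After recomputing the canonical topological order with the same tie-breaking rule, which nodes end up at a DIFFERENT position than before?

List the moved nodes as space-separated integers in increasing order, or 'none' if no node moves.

Answer: 0 1 4 5

Derivation:
Old toposort: [2, 3, 4, 5, 1, 0, 6]
Added edge 5->4
Recompute Kahn (smallest-id tiebreak):
  initial in-degrees: [1, 2, 0, 0, 2, 0, 2]
  ready (indeg=0): [2, 3, 5]
  pop 2: indeg[1]->1 | ready=[3, 5] | order so far=[2]
  pop 3: indeg[4]->1; indeg[6]->1 | ready=[5] | order so far=[2, 3]
  pop 5: indeg[1]->0; indeg[4]->0 | ready=[1, 4] | order so far=[2, 3, 5]
  pop 1: indeg[0]->0; indeg[6]->0 | ready=[0, 4, 6] | order so far=[2, 3, 5, 1]
  pop 0: no out-edges | ready=[4, 6] | order so far=[2, 3, 5, 1, 0]
  pop 4: no out-edges | ready=[6] | order so far=[2, 3, 5, 1, 0, 4]
  pop 6: no out-edges | ready=[] | order so far=[2, 3, 5, 1, 0, 4, 6]
New canonical toposort: [2, 3, 5, 1, 0, 4, 6]
Compare positions:
  Node 0: index 5 -> 4 (moved)
  Node 1: index 4 -> 3 (moved)
  Node 2: index 0 -> 0 (same)
  Node 3: index 1 -> 1 (same)
  Node 4: index 2 -> 5 (moved)
  Node 5: index 3 -> 2 (moved)
  Node 6: index 6 -> 6 (same)
Nodes that changed position: 0 1 4 5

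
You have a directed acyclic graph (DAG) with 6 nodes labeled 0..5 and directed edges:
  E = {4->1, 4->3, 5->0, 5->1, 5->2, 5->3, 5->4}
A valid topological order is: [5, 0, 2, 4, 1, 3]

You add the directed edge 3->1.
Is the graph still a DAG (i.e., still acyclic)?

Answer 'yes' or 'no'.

Answer: yes

Derivation:
Given toposort: [5, 0, 2, 4, 1, 3]
Position of 3: index 5; position of 1: index 4
New edge 3->1: backward (u after v in old order)
Backward edge: old toposort is now invalid. Check if this creates a cycle.
Does 1 already reach 3? Reachable from 1: [1]. NO -> still a DAG (reorder needed).
Still a DAG? yes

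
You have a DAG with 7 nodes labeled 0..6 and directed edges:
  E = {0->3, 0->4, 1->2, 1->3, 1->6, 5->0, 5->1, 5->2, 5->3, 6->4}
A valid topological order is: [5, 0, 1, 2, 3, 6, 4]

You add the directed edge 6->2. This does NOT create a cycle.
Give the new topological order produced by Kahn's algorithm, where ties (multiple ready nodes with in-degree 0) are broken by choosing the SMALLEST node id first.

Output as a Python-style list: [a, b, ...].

Answer: [5, 0, 1, 3, 6, 2, 4]

Derivation:
Old toposort: [5, 0, 1, 2, 3, 6, 4]
Added edge: 6->2
Position of 6 (5) > position of 2 (3). Must reorder: 6 must now come before 2.
Run Kahn's algorithm (break ties by smallest node id):
  initial in-degrees: [1, 1, 3, 3, 2, 0, 1]
  ready (indeg=0): [5]
  pop 5: indeg[0]->0; indeg[1]->0; indeg[2]->2; indeg[3]->2 | ready=[0, 1] | order so far=[5]
  pop 0: indeg[3]->1; indeg[4]->1 | ready=[1] | order so far=[5, 0]
  pop 1: indeg[2]->1; indeg[3]->0; indeg[6]->0 | ready=[3, 6] | order so far=[5, 0, 1]
  pop 3: no out-edges | ready=[6] | order so far=[5, 0, 1, 3]
  pop 6: indeg[2]->0; indeg[4]->0 | ready=[2, 4] | order so far=[5, 0, 1, 3, 6]
  pop 2: no out-edges | ready=[4] | order so far=[5, 0, 1, 3, 6, 2]
  pop 4: no out-edges | ready=[] | order so far=[5, 0, 1, 3, 6, 2, 4]
  Result: [5, 0, 1, 3, 6, 2, 4]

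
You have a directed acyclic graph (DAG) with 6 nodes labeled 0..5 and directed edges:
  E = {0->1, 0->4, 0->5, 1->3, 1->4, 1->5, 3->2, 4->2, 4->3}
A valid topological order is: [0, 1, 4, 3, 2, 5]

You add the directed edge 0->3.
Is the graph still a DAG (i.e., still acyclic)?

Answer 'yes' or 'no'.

Answer: yes

Derivation:
Given toposort: [0, 1, 4, 3, 2, 5]
Position of 0: index 0; position of 3: index 3
New edge 0->3: forward
Forward edge: respects the existing order. Still a DAG, same toposort still valid.
Still a DAG? yes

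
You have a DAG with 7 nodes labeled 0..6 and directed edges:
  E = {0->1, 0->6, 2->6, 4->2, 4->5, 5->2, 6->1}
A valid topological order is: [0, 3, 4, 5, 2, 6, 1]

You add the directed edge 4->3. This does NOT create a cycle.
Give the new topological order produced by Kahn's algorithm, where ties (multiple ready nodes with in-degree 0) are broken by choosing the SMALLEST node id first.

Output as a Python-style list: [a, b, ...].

Old toposort: [0, 3, 4, 5, 2, 6, 1]
Added edge: 4->3
Position of 4 (2) > position of 3 (1). Must reorder: 4 must now come before 3.
Run Kahn's algorithm (break ties by smallest node id):
  initial in-degrees: [0, 2, 2, 1, 0, 1, 2]
  ready (indeg=0): [0, 4]
  pop 0: indeg[1]->1; indeg[6]->1 | ready=[4] | order so far=[0]
  pop 4: indeg[2]->1; indeg[3]->0; indeg[5]->0 | ready=[3, 5] | order so far=[0, 4]
  pop 3: no out-edges | ready=[5] | order so far=[0, 4, 3]
  pop 5: indeg[2]->0 | ready=[2] | order so far=[0, 4, 3, 5]
  pop 2: indeg[6]->0 | ready=[6] | order so far=[0, 4, 3, 5, 2]
  pop 6: indeg[1]->0 | ready=[1] | order so far=[0, 4, 3, 5, 2, 6]
  pop 1: no out-edges | ready=[] | order so far=[0, 4, 3, 5, 2, 6, 1]
  Result: [0, 4, 3, 5, 2, 6, 1]

Answer: [0, 4, 3, 5, 2, 6, 1]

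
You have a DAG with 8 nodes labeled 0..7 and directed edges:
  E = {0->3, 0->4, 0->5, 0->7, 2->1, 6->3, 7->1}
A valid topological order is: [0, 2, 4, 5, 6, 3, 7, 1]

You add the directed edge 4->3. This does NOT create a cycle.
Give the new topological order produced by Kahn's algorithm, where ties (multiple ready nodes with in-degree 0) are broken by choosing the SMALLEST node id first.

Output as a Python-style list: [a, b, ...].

Answer: [0, 2, 4, 5, 6, 3, 7, 1]

Derivation:
Old toposort: [0, 2, 4, 5, 6, 3, 7, 1]
Added edge: 4->3
Position of 4 (2) < position of 3 (5). Old order still valid.
Run Kahn's algorithm (break ties by smallest node id):
  initial in-degrees: [0, 2, 0, 3, 1, 1, 0, 1]
  ready (indeg=0): [0, 2, 6]
  pop 0: indeg[3]->2; indeg[4]->0; indeg[5]->0; indeg[7]->0 | ready=[2, 4, 5, 6, 7] | order so far=[0]
  pop 2: indeg[1]->1 | ready=[4, 5, 6, 7] | order so far=[0, 2]
  pop 4: indeg[3]->1 | ready=[5, 6, 7] | order so far=[0, 2, 4]
  pop 5: no out-edges | ready=[6, 7] | order so far=[0, 2, 4, 5]
  pop 6: indeg[3]->0 | ready=[3, 7] | order so far=[0, 2, 4, 5, 6]
  pop 3: no out-edges | ready=[7] | order so far=[0, 2, 4, 5, 6, 3]
  pop 7: indeg[1]->0 | ready=[1] | order so far=[0, 2, 4, 5, 6, 3, 7]
  pop 1: no out-edges | ready=[] | order so far=[0, 2, 4, 5, 6, 3, 7, 1]
  Result: [0, 2, 4, 5, 6, 3, 7, 1]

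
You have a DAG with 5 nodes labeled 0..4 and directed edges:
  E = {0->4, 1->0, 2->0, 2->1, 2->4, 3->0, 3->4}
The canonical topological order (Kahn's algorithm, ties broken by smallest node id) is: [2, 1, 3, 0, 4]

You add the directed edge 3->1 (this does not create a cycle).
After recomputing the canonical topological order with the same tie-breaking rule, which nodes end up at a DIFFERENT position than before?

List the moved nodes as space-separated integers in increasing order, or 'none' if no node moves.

Old toposort: [2, 1, 3, 0, 4]
Added edge 3->1
Recompute Kahn (smallest-id tiebreak):
  initial in-degrees: [3, 2, 0, 0, 3]
  ready (indeg=0): [2, 3]
  pop 2: indeg[0]->2; indeg[1]->1; indeg[4]->2 | ready=[3] | order so far=[2]
  pop 3: indeg[0]->1; indeg[1]->0; indeg[4]->1 | ready=[1] | order so far=[2, 3]
  pop 1: indeg[0]->0 | ready=[0] | order so far=[2, 3, 1]
  pop 0: indeg[4]->0 | ready=[4] | order so far=[2, 3, 1, 0]
  pop 4: no out-edges | ready=[] | order so far=[2, 3, 1, 0, 4]
New canonical toposort: [2, 3, 1, 0, 4]
Compare positions:
  Node 0: index 3 -> 3 (same)
  Node 1: index 1 -> 2 (moved)
  Node 2: index 0 -> 0 (same)
  Node 3: index 2 -> 1 (moved)
  Node 4: index 4 -> 4 (same)
Nodes that changed position: 1 3

Answer: 1 3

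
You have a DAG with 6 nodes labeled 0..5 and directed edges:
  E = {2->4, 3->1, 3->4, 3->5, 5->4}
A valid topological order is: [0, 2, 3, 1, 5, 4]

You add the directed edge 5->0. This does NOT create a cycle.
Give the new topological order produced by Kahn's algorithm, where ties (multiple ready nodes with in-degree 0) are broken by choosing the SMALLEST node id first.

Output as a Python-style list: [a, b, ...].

Old toposort: [0, 2, 3, 1, 5, 4]
Added edge: 5->0
Position of 5 (4) > position of 0 (0). Must reorder: 5 must now come before 0.
Run Kahn's algorithm (break ties by smallest node id):
  initial in-degrees: [1, 1, 0, 0, 3, 1]
  ready (indeg=0): [2, 3]
  pop 2: indeg[4]->2 | ready=[3] | order so far=[2]
  pop 3: indeg[1]->0; indeg[4]->1; indeg[5]->0 | ready=[1, 5] | order so far=[2, 3]
  pop 1: no out-edges | ready=[5] | order so far=[2, 3, 1]
  pop 5: indeg[0]->0; indeg[4]->0 | ready=[0, 4] | order so far=[2, 3, 1, 5]
  pop 0: no out-edges | ready=[4] | order so far=[2, 3, 1, 5, 0]
  pop 4: no out-edges | ready=[] | order so far=[2, 3, 1, 5, 0, 4]
  Result: [2, 3, 1, 5, 0, 4]

Answer: [2, 3, 1, 5, 0, 4]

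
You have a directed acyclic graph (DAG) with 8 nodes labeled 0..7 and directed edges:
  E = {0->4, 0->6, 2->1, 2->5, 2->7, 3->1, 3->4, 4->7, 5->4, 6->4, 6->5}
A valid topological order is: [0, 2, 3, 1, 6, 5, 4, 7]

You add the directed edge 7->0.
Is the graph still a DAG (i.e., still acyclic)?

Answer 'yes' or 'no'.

Given toposort: [0, 2, 3, 1, 6, 5, 4, 7]
Position of 7: index 7; position of 0: index 0
New edge 7->0: backward (u after v in old order)
Backward edge: old toposort is now invalid. Check if this creates a cycle.
Does 0 already reach 7? Reachable from 0: [0, 4, 5, 6, 7]. YES -> cycle!
Still a DAG? no

Answer: no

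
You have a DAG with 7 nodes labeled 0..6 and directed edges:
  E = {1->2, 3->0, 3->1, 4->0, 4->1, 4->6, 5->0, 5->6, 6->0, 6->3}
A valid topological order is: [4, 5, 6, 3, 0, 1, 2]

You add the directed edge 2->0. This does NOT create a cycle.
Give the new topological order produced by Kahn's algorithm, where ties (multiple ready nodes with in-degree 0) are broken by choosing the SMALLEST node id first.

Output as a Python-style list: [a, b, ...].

Answer: [4, 5, 6, 3, 1, 2, 0]

Derivation:
Old toposort: [4, 5, 6, 3, 0, 1, 2]
Added edge: 2->0
Position of 2 (6) > position of 0 (4). Must reorder: 2 must now come before 0.
Run Kahn's algorithm (break ties by smallest node id):
  initial in-degrees: [5, 2, 1, 1, 0, 0, 2]
  ready (indeg=0): [4, 5]
  pop 4: indeg[0]->4; indeg[1]->1; indeg[6]->1 | ready=[5] | order so far=[4]
  pop 5: indeg[0]->3; indeg[6]->0 | ready=[6] | order so far=[4, 5]
  pop 6: indeg[0]->2; indeg[3]->0 | ready=[3] | order so far=[4, 5, 6]
  pop 3: indeg[0]->1; indeg[1]->0 | ready=[1] | order so far=[4, 5, 6, 3]
  pop 1: indeg[2]->0 | ready=[2] | order so far=[4, 5, 6, 3, 1]
  pop 2: indeg[0]->0 | ready=[0] | order so far=[4, 5, 6, 3, 1, 2]
  pop 0: no out-edges | ready=[] | order so far=[4, 5, 6, 3, 1, 2, 0]
  Result: [4, 5, 6, 3, 1, 2, 0]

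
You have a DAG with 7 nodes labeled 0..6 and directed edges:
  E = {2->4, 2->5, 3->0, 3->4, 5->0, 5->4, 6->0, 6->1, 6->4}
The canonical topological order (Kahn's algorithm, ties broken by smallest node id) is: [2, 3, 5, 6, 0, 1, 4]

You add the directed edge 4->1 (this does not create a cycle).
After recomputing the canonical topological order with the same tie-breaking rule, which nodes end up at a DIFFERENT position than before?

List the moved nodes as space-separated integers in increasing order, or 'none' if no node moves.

Old toposort: [2, 3, 5, 6, 0, 1, 4]
Added edge 4->1
Recompute Kahn (smallest-id tiebreak):
  initial in-degrees: [3, 2, 0, 0, 4, 1, 0]
  ready (indeg=0): [2, 3, 6]
  pop 2: indeg[4]->3; indeg[5]->0 | ready=[3, 5, 6] | order so far=[2]
  pop 3: indeg[0]->2; indeg[4]->2 | ready=[5, 6] | order so far=[2, 3]
  pop 5: indeg[0]->1; indeg[4]->1 | ready=[6] | order so far=[2, 3, 5]
  pop 6: indeg[0]->0; indeg[1]->1; indeg[4]->0 | ready=[0, 4] | order so far=[2, 3, 5, 6]
  pop 0: no out-edges | ready=[4] | order so far=[2, 3, 5, 6, 0]
  pop 4: indeg[1]->0 | ready=[1] | order so far=[2, 3, 5, 6, 0, 4]
  pop 1: no out-edges | ready=[] | order so far=[2, 3, 5, 6, 0, 4, 1]
New canonical toposort: [2, 3, 5, 6, 0, 4, 1]
Compare positions:
  Node 0: index 4 -> 4 (same)
  Node 1: index 5 -> 6 (moved)
  Node 2: index 0 -> 0 (same)
  Node 3: index 1 -> 1 (same)
  Node 4: index 6 -> 5 (moved)
  Node 5: index 2 -> 2 (same)
  Node 6: index 3 -> 3 (same)
Nodes that changed position: 1 4

Answer: 1 4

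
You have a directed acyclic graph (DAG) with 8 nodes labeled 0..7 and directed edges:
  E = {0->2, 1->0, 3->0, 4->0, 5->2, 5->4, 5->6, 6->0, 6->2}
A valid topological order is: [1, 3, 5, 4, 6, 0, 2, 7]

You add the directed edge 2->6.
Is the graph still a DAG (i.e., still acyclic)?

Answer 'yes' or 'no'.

Answer: no

Derivation:
Given toposort: [1, 3, 5, 4, 6, 0, 2, 7]
Position of 2: index 6; position of 6: index 4
New edge 2->6: backward (u after v in old order)
Backward edge: old toposort is now invalid. Check if this creates a cycle.
Does 6 already reach 2? Reachable from 6: [0, 2, 6]. YES -> cycle!
Still a DAG? no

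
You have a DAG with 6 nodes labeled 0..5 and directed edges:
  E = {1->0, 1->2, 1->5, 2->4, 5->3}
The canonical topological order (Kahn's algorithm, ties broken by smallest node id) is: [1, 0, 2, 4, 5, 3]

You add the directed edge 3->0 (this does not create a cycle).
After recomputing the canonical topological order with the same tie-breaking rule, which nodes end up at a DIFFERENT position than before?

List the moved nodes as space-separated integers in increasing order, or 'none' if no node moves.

Old toposort: [1, 0, 2, 4, 5, 3]
Added edge 3->0
Recompute Kahn (smallest-id tiebreak):
  initial in-degrees: [2, 0, 1, 1, 1, 1]
  ready (indeg=0): [1]
  pop 1: indeg[0]->1; indeg[2]->0; indeg[5]->0 | ready=[2, 5] | order so far=[1]
  pop 2: indeg[4]->0 | ready=[4, 5] | order so far=[1, 2]
  pop 4: no out-edges | ready=[5] | order so far=[1, 2, 4]
  pop 5: indeg[3]->0 | ready=[3] | order so far=[1, 2, 4, 5]
  pop 3: indeg[0]->0 | ready=[0] | order so far=[1, 2, 4, 5, 3]
  pop 0: no out-edges | ready=[] | order so far=[1, 2, 4, 5, 3, 0]
New canonical toposort: [1, 2, 4, 5, 3, 0]
Compare positions:
  Node 0: index 1 -> 5 (moved)
  Node 1: index 0 -> 0 (same)
  Node 2: index 2 -> 1 (moved)
  Node 3: index 5 -> 4 (moved)
  Node 4: index 3 -> 2 (moved)
  Node 5: index 4 -> 3 (moved)
Nodes that changed position: 0 2 3 4 5

Answer: 0 2 3 4 5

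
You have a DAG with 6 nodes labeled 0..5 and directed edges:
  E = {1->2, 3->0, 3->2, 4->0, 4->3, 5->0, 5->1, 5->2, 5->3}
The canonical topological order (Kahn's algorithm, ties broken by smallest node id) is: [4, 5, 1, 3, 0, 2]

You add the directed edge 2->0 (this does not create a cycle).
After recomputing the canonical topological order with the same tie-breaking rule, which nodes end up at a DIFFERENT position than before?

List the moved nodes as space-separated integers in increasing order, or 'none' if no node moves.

Answer: 0 2

Derivation:
Old toposort: [4, 5, 1, 3, 0, 2]
Added edge 2->0
Recompute Kahn (smallest-id tiebreak):
  initial in-degrees: [4, 1, 3, 2, 0, 0]
  ready (indeg=0): [4, 5]
  pop 4: indeg[0]->3; indeg[3]->1 | ready=[5] | order so far=[4]
  pop 5: indeg[0]->2; indeg[1]->0; indeg[2]->2; indeg[3]->0 | ready=[1, 3] | order so far=[4, 5]
  pop 1: indeg[2]->1 | ready=[3] | order so far=[4, 5, 1]
  pop 3: indeg[0]->1; indeg[2]->0 | ready=[2] | order so far=[4, 5, 1, 3]
  pop 2: indeg[0]->0 | ready=[0] | order so far=[4, 5, 1, 3, 2]
  pop 0: no out-edges | ready=[] | order so far=[4, 5, 1, 3, 2, 0]
New canonical toposort: [4, 5, 1, 3, 2, 0]
Compare positions:
  Node 0: index 4 -> 5 (moved)
  Node 1: index 2 -> 2 (same)
  Node 2: index 5 -> 4 (moved)
  Node 3: index 3 -> 3 (same)
  Node 4: index 0 -> 0 (same)
  Node 5: index 1 -> 1 (same)
Nodes that changed position: 0 2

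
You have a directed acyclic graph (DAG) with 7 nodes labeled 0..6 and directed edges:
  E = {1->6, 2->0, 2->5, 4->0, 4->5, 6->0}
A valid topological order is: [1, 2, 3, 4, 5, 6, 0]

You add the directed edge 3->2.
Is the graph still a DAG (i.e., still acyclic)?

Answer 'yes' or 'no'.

Given toposort: [1, 2, 3, 4, 5, 6, 0]
Position of 3: index 2; position of 2: index 1
New edge 3->2: backward (u after v in old order)
Backward edge: old toposort is now invalid. Check if this creates a cycle.
Does 2 already reach 3? Reachable from 2: [0, 2, 5]. NO -> still a DAG (reorder needed).
Still a DAG? yes

Answer: yes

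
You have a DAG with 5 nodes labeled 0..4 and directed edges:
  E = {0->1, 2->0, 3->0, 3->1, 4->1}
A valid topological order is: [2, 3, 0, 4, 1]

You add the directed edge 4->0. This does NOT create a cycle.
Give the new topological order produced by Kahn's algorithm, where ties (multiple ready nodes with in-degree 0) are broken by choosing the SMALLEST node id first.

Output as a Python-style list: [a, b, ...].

Answer: [2, 3, 4, 0, 1]

Derivation:
Old toposort: [2, 3, 0, 4, 1]
Added edge: 4->0
Position of 4 (3) > position of 0 (2). Must reorder: 4 must now come before 0.
Run Kahn's algorithm (break ties by smallest node id):
  initial in-degrees: [3, 3, 0, 0, 0]
  ready (indeg=0): [2, 3, 4]
  pop 2: indeg[0]->2 | ready=[3, 4] | order so far=[2]
  pop 3: indeg[0]->1; indeg[1]->2 | ready=[4] | order so far=[2, 3]
  pop 4: indeg[0]->0; indeg[1]->1 | ready=[0] | order so far=[2, 3, 4]
  pop 0: indeg[1]->0 | ready=[1] | order so far=[2, 3, 4, 0]
  pop 1: no out-edges | ready=[] | order so far=[2, 3, 4, 0, 1]
  Result: [2, 3, 4, 0, 1]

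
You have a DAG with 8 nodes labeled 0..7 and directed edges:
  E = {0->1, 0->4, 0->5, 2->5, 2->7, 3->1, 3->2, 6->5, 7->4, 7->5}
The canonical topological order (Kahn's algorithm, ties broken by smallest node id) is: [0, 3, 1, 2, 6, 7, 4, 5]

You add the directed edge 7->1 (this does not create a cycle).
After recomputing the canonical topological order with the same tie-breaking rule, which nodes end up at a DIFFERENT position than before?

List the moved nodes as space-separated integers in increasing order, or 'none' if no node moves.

Old toposort: [0, 3, 1, 2, 6, 7, 4, 5]
Added edge 7->1
Recompute Kahn (smallest-id tiebreak):
  initial in-degrees: [0, 3, 1, 0, 2, 4, 0, 1]
  ready (indeg=0): [0, 3, 6]
  pop 0: indeg[1]->2; indeg[4]->1; indeg[5]->3 | ready=[3, 6] | order so far=[0]
  pop 3: indeg[1]->1; indeg[2]->0 | ready=[2, 6] | order so far=[0, 3]
  pop 2: indeg[5]->2; indeg[7]->0 | ready=[6, 7] | order so far=[0, 3, 2]
  pop 6: indeg[5]->1 | ready=[7] | order so far=[0, 3, 2, 6]
  pop 7: indeg[1]->0; indeg[4]->0; indeg[5]->0 | ready=[1, 4, 5] | order so far=[0, 3, 2, 6, 7]
  pop 1: no out-edges | ready=[4, 5] | order so far=[0, 3, 2, 6, 7, 1]
  pop 4: no out-edges | ready=[5] | order so far=[0, 3, 2, 6, 7, 1, 4]
  pop 5: no out-edges | ready=[] | order so far=[0, 3, 2, 6, 7, 1, 4, 5]
New canonical toposort: [0, 3, 2, 6, 7, 1, 4, 5]
Compare positions:
  Node 0: index 0 -> 0 (same)
  Node 1: index 2 -> 5 (moved)
  Node 2: index 3 -> 2 (moved)
  Node 3: index 1 -> 1 (same)
  Node 4: index 6 -> 6 (same)
  Node 5: index 7 -> 7 (same)
  Node 6: index 4 -> 3 (moved)
  Node 7: index 5 -> 4 (moved)
Nodes that changed position: 1 2 6 7

Answer: 1 2 6 7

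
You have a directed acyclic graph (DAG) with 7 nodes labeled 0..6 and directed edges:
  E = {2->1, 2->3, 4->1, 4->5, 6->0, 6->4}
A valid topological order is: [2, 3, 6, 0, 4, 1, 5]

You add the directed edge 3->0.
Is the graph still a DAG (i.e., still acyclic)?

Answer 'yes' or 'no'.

Answer: yes

Derivation:
Given toposort: [2, 3, 6, 0, 4, 1, 5]
Position of 3: index 1; position of 0: index 3
New edge 3->0: forward
Forward edge: respects the existing order. Still a DAG, same toposort still valid.
Still a DAG? yes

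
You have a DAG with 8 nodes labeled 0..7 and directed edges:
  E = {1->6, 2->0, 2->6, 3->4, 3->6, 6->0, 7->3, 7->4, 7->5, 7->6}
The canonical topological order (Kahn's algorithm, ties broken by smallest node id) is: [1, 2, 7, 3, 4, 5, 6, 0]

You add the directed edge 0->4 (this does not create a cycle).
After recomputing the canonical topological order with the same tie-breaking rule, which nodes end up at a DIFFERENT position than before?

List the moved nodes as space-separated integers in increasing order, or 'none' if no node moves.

Answer: 0 4 5 6

Derivation:
Old toposort: [1, 2, 7, 3, 4, 5, 6, 0]
Added edge 0->4
Recompute Kahn (smallest-id tiebreak):
  initial in-degrees: [2, 0, 0, 1, 3, 1, 4, 0]
  ready (indeg=0): [1, 2, 7]
  pop 1: indeg[6]->3 | ready=[2, 7] | order so far=[1]
  pop 2: indeg[0]->1; indeg[6]->2 | ready=[7] | order so far=[1, 2]
  pop 7: indeg[3]->0; indeg[4]->2; indeg[5]->0; indeg[6]->1 | ready=[3, 5] | order so far=[1, 2, 7]
  pop 3: indeg[4]->1; indeg[6]->0 | ready=[5, 6] | order so far=[1, 2, 7, 3]
  pop 5: no out-edges | ready=[6] | order so far=[1, 2, 7, 3, 5]
  pop 6: indeg[0]->0 | ready=[0] | order so far=[1, 2, 7, 3, 5, 6]
  pop 0: indeg[4]->0 | ready=[4] | order so far=[1, 2, 7, 3, 5, 6, 0]
  pop 4: no out-edges | ready=[] | order so far=[1, 2, 7, 3, 5, 6, 0, 4]
New canonical toposort: [1, 2, 7, 3, 5, 6, 0, 4]
Compare positions:
  Node 0: index 7 -> 6 (moved)
  Node 1: index 0 -> 0 (same)
  Node 2: index 1 -> 1 (same)
  Node 3: index 3 -> 3 (same)
  Node 4: index 4 -> 7 (moved)
  Node 5: index 5 -> 4 (moved)
  Node 6: index 6 -> 5 (moved)
  Node 7: index 2 -> 2 (same)
Nodes that changed position: 0 4 5 6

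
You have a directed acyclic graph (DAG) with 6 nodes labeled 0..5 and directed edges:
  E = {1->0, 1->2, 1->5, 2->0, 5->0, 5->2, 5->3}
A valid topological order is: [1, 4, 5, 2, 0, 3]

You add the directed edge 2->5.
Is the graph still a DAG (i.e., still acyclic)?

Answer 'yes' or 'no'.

Given toposort: [1, 4, 5, 2, 0, 3]
Position of 2: index 3; position of 5: index 2
New edge 2->5: backward (u after v in old order)
Backward edge: old toposort is now invalid. Check if this creates a cycle.
Does 5 already reach 2? Reachable from 5: [0, 2, 3, 5]. YES -> cycle!
Still a DAG? no

Answer: no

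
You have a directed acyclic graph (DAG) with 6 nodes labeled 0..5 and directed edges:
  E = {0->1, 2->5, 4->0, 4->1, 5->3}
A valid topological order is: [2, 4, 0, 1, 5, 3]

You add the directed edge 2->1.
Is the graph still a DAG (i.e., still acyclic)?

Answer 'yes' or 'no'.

Answer: yes

Derivation:
Given toposort: [2, 4, 0, 1, 5, 3]
Position of 2: index 0; position of 1: index 3
New edge 2->1: forward
Forward edge: respects the existing order. Still a DAG, same toposort still valid.
Still a DAG? yes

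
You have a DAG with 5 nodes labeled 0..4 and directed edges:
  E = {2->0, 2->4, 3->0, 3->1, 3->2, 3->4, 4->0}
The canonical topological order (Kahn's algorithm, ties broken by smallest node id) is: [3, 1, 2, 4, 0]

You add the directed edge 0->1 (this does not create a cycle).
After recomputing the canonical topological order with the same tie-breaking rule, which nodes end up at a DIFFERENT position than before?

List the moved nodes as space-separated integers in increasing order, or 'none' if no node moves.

Old toposort: [3, 1, 2, 4, 0]
Added edge 0->1
Recompute Kahn (smallest-id tiebreak):
  initial in-degrees: [3, 2, 1, 0, 2]
  ready (indeg=0): [3]
  pop 3: indeg[0]->2; indeg[1]->1; indeg[2]->0; indeg[4]->1 | ready=[2] | order so far=[3]
  pop 2: indeg[0]->1; indeg[4]->0 | ready=[4] | order so far=[3, 2]
  pop 4: indeg[0]->0 | ready=[0] | order so far=[3, 2, 4]
  pop 0: indeg[1]->0 | ready=[1] | order so far=[3, 2, 4, 0]
  pop 1: no out-edges | ready=[] | order so far=[3, 2, 4, 0, 1]
New canonical toposort: [3, 2, 4, 0, 1]
Compare positions:
  Node 0: index 4 -> 3 (moved)
  Node 1: index 1 -> 4 (moved)
  Node 2: index 2 -> 1 (moved)
  Node 3: index 0 -> 0 (same)
  Node 4: index 3 -> 2 (moved)
Nodes that changed position: 0 1 2 4

Answer: 0 1 2 4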